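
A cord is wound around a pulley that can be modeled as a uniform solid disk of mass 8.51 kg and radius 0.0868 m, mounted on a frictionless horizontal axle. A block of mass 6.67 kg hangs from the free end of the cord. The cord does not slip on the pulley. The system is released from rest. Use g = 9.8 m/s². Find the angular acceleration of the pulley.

α ≈ 68.9 rad/s²

I = ½MR² = (1/2)(8.51)(0.0868)² = 0.03206 kg·m².
Block: mg − T = ma. Pulley: TR = Iα. No-slip: a = αR, so T = (I/R²)a = 4.255·a.
Then mg = (m + 4.255)a, so a = (6.67)(9.8)/(6.67 + 4.255) = 5.983 m/s².
α = a/R = 5.983/0.0868 = 68.93 rad/s².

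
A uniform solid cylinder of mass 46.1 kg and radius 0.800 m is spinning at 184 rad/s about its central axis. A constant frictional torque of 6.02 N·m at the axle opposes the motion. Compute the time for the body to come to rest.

t ≈ 451 s

I = ½MR² = (1/2)(46.1)(0.800)² = 14.75 kg·m².
The net torque has magnitude 6.02 N·m, opposing ω.
|α| = τ/I = 6.020/14.75 = 0.4081 rad/s² (deceleration).
0 = ω₀ − |α|t ⇒ t = ω₀/|α| = 184/0.4081 = 450.9 s.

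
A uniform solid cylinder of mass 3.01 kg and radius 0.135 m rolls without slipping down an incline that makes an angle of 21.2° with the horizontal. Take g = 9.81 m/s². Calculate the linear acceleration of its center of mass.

a ≈ 2.37 m/s²

Translation along the incline: Mg sinθ − f = Ma.
Rotation about the center: fR = Iα with I = ½MR². No-slip gives a = αR, so f = (I/R²)a = (1/2)M a.
Substituting: Mg sinθ = (1 + 0.5000)Ma, so a = g sinθ/(1 + 0.5000) = (9.81) sin 21.2° / 1.500 = 2.365 m/s².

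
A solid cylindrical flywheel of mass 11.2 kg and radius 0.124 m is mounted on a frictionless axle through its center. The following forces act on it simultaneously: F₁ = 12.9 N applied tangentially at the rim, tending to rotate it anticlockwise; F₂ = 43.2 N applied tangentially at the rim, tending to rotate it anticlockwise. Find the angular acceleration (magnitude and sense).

I = ½MR² = (1/2)(11.2)(0.124)² = 0.08611 kg·m².
Taking anticlockwise as positive: τ₁ = +(12.9)(0.124) = +1.600 N·m; τ₂ = +(43.2)(0.124) = +5.357 N·m.
Net torque τ = 6.956 N·m.
α = τ/I = 6.956/0.08611 = 80.79 rad/s².

α ≈ 80.8 rad/s², anticlockwise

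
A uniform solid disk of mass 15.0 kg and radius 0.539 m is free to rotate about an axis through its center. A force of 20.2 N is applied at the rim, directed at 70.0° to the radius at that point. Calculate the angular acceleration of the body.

α ≈ 4.70 rad/s²

I = ½MR² = (1/2)(15.0)(0.539)² = 2.179 kg·m².
Only the tangential component produces torque: τ = F R sinθ = (20.2)(0.539) sin 70.0° = 10.23 N·m.
Newton's second law for rotation, τ = Iα, gives α = τ/I = 10.23/2.179 = 4.696 rad/s².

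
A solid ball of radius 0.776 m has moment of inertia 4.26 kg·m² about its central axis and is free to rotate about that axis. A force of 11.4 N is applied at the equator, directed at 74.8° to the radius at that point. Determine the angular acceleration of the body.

Only the tangential component produces torque: τ = F R sinθ = (11.4)(0.776) sin 74.8° = 8.537 N·m.
From τ = Iα: α = 8.537/4.260 = 2.004 rad/s².

α ≈ 2.00 rad/s²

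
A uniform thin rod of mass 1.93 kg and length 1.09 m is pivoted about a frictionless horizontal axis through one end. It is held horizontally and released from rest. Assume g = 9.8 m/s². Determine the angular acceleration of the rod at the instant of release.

About the pivot, I = (1/3)ML² = (1/3)(1.93)(1.09)² = 0.7643 kg·m².
The weight acts at the center, a distance L/2 = 0.5450 m from the pivot; τ = Mg(L/2) = 10.31 N·m.
α = τ/I = 10.31/0.7643 = 13.49 rad/s².

α ≈ 13.5 rad/s²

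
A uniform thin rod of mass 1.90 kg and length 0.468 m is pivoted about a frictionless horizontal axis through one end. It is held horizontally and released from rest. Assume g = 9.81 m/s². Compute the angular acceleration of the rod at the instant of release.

About the pivot, I = (1/3)ML² = (1/3)(1.90)(0.468)² = 0.1387 kg·m².
The weight acts at the center, a distance L/2 = 0.2340 m from the pivot; τ = Mg(L/2) = 4.362 N·m.
α = τ/I = 4.362/0.1387 = 31.44 rad/s².
(Equivalently α = (3g/(2L)) = 31.44 rad/s².)

α ≈ 31.4 rad/s²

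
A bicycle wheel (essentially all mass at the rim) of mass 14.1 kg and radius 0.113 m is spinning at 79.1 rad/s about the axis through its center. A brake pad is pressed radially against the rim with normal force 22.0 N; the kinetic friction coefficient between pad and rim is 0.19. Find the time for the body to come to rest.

I = MR² = (14.1)(0.113)² = 0.1800 kg·m².
Friction force f = μN = (0.19)(22.0) = 4.180 N at the rim; torque magnitude τ = fR = 0.4723 N·m, opposing ω.
|α| = τ/I = 0.4723/0.1800 = 2.623 rad/s² (deceleration).
0 = ω₀ − |α|t ⇒ t = ω₀/|α| = 79.1/2.623 = 30.15 s.

t ≈ 30.2 s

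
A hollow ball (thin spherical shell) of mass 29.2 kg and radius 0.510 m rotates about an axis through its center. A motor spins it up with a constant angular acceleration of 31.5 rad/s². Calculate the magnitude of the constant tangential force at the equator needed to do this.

I = (2/3)MR² = (2/3)(29.2)(0.510)² = 5.063 kg·m².
The required torque is τ = Iα = (5.063)(31.50) = 159.5 N·m.
A tangential force at the equator gives τ = FR, so F = τ/R = 159.5/0.510 = 312.7 N.

F ≈ 313 N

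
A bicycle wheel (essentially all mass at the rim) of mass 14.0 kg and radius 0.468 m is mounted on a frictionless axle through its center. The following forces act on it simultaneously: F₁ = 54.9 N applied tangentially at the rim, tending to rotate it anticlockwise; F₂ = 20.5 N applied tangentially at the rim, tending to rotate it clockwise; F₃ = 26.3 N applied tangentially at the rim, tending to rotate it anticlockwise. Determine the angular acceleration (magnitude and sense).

α ≈ 9.26 rad/s², anticlockwise

I = MR² = (14.0)(0.468)² = 3.066 kg·m².
Taking anticlockwise as positive: τ₁ = +(54.9)(0.468) = +25.69 N·m; τ₂ = −(20.5)(0.468) = −9.594 N·m; τ₃ = +(26.3)(0.468) = +12.31 N·m.
Net torque τ = 28.41 N·m.
α = τ/I = 28.41/3.066 = 9.264 rad/s².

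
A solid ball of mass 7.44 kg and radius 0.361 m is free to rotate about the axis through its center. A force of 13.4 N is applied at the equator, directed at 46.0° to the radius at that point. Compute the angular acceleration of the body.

α ≈ 8.97 rad/s²

I = (2/5)MR² = (2/5)(7.44)(0.361)² = 0.3878 kg·m².
Only the tangential component produces torque: τ = F R sinθ = (13.4)(0.361) sin 46.0° = 3.480 N·m.
Newton's second law for rotation, τ = Iα, gives α = τ/I = 3.480/0.3878 = 8.972 rad/s².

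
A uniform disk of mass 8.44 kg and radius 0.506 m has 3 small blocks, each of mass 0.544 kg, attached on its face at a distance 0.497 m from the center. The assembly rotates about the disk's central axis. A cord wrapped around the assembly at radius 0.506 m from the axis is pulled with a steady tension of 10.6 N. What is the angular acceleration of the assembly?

α ≈ 3.62 rad/s²

I_disk = ½MR² = ½(8.44)(0.506)² = 1.080 kg·m².
I_blocks = 3·m·r² = 3(0.544)(0.497)² = 0.4031 kg·m².
Total I = 1.484 kg·m².
τ = F r = (10.6)(0.506) = 5.364 N·m.
α = τ/I = 5.364/1.484 = 3.615 rad/s².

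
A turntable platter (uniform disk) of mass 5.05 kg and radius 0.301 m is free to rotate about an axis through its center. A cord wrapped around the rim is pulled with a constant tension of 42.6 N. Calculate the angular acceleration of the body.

I = ½MR² = (1/2)(5.05)(0.301)² = 0.2288 kg·m².
τ = F R = (42.6)(0.301) = 12.82 N·m.
Newton's second law for rotation, τ = Iα, gives α = τ/I = 12.82/0.2288 = 56.05 rad/s².

α ≈ 56.1 rad/s²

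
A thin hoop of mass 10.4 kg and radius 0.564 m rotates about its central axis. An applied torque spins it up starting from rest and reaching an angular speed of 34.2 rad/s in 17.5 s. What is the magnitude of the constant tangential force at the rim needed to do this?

F ≈ 11.5 N

I = MR² = (10.4)(0.564)² = 3.308 kg·m².
α = Δω/Δt = (34.2 − 0)/17.5 = 1.954 rad/s².
The required torque is τ = Iα = (3.308)(1.954) = 6.465 N·m.
A tangential force at the rim gives τ = FR, so F = τ/R = 6.465/0.564 = 11.46 N.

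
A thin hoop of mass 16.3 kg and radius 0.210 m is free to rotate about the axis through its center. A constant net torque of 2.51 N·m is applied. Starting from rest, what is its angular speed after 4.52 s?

I = MR² = (16.3)(0.210)² = 0.7188 kg·m².
α = τ/I = 2.51/0.7188 = 3.492 rad/s².
ω = ω₀ + αt = 0 + (3.492)(4.52) = 15.78 rad/s.

ω ≈ 15.8 rad/s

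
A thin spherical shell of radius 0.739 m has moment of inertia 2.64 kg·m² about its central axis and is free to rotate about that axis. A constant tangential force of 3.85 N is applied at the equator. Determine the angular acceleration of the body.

α ≈ 1.08 rad/s²

τ = F R = (3.85)(0.739) = 2.845 N·m.
Newton's second law for rotation, τ = Iα, gives α = τ/I = 2.845/2.640 = 1.078 rad/s².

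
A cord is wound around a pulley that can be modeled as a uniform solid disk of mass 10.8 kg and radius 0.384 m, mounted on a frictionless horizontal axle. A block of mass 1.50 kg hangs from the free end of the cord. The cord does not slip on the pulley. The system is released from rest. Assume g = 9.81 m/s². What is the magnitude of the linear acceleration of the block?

I = ½MR² = (1/2)(10.8)(0.384)² = 0.7963 kg·m².
Block: mg − T = ma. Pulley: TR = Iα. No-slip: a = αR, so T = (I/R²)a = 5.400·a.
Then mg = (m + 5.400)a, so a = (1.50)(9.81)/(1.50 + 5.400) = 2.133 m/s².

a ≈ 2.13 m/s²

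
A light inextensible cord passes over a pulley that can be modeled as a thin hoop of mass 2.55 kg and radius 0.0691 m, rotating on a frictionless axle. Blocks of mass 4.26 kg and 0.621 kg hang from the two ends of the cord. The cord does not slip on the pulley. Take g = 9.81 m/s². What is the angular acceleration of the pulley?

α ≈ 69.5 rad/s²

I = MR² = (2.55)(0.0691)² = 0.01218 kg·m².
Heavier block: m₁g − T₁ = m₁a. Lighter block: T₂ − m₂g = m₂a.
Pulley: (T₁ − T₂)R = Iα = I(a/R), so T₁ − T₂ = (I/R²)a = 1·M_p a = 2.550·a.
Adding the three: (m₁ − m₂)g = (m₁ + m₂ + 2.550)a, so a = (4.26 − 0.621)(9.81)/(4.26 + 0.621 + 2.550) = 4.804 m/s².
α = a/R = 4.804/0.0691 = 69.52 rad/s².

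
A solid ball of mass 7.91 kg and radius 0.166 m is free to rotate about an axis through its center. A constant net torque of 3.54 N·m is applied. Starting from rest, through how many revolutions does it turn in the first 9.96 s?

I = (2/5)MR² = (2/5)(7.91)(0.166)² = 0.08719 kg·m².
α = τ/I = 3.54/0.08719 = 40.60 rad/s².
θ = ½αt² = ½(40.60)(9.96)² = 2014 rad.
Revolutions = θ/(2π) = 320.5.

≈ 321 revolutions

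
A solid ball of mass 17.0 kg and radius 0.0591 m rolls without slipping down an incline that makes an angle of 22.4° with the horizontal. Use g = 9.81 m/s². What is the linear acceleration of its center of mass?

a ≈ 2.67 m/s²

Translation along the incline: Mg sinθ − f = Ma.
Rotation about the center: fR = Iα with I = (2/5)MR². No-slip gives a = αR, so f = (I/R²)a = (2/5)M a.
Substituting: Mg sinθ = (1 + 0.4000)Ma, so a = g sinθ/(1 + 0.4000) = (9.81) sin 22.4° / 1.400 = 2.670 m/s².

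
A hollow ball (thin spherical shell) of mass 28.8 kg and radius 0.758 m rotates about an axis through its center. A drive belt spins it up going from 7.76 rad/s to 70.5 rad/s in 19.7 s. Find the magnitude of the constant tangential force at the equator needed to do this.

F ≈ 46.3 N

I = (2/3)MR² = (2/3)(28.8)(0.758)² = 11.03 kg·m².
α = Δω/Δt = (70.5 − 7.76)/19.7 = 3.185 rad/s².
The required torque is τ = Iα = (11.03)(3.185) = 35.13 N·m.
A tangential force at the equator gives τ = FR, so F = τ/R = 35.13/0.758 = 46.35 N.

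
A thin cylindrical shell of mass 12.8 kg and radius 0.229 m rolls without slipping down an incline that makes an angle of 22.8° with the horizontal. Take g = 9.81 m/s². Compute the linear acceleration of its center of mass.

Translation along the incline: Mg sinθ − f = Ma.
Rotation about the center: fR = Iα with I = MR². No-slip gives a = αR, so f = (I/R²)a = M a.
Substituting: Mg sinθ = (1 + 1.000)Ma, so a = g sinθ/(1 + 1.000) = (9.81) sin 22.8° / 2.000 = 1.901 m/s².

a ≈ 1.90 m/s²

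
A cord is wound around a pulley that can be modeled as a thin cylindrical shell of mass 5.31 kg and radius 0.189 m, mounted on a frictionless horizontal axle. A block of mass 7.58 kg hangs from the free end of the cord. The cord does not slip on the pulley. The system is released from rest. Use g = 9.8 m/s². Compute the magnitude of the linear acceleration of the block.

I = MR² = (5.31)(0.189)² = 0.1897 kg·m².
Block: mg − T = ma. Pulley: TR = Iα. No-slip: a = αR, so T = (I/R²)a = 5.310·a.
Then mg = (m + 5.310)a, so a = (7.58)(9.8)/(7.58 + 5.310) = 5.763 m/s².

a ≈ 5.76 m/s²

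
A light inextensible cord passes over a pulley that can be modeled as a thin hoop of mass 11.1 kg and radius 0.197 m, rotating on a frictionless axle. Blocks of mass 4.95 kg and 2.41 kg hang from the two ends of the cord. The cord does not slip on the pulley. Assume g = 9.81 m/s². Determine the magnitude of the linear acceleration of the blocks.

I = MR² = (11.1)(0.197)² = 0.4308 kg·m².
Heavier block: m₁g − T₁ = m₁a. Lighter block: T₂ − m₂g = m₂a.
Pulley: (T₁ − T₂)R = Iα = I(a/R), so T₁ − T₂ = (I/R²)a = 1·M_p a = 11.10·a.
Adding the three: (m₁ − m₂)g = (m₁ + m₂ + 11.10)a, so a = (4.95 − 2.41)(9.81)/(4.95 + 2.41 + 11.10) = 1.350 m/s².

a ≈ 1.35 m/s²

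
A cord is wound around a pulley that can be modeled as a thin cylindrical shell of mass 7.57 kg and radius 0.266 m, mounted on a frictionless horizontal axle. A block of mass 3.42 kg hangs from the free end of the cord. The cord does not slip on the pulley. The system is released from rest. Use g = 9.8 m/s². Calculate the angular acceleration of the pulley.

α ≈ 11.5 rad/s²

I = MR² = (7.57)(0.266)² = 0.5356 kg·m².
Block: mg − T = ma. Pulley: TR = Iα. No-slip: a = αR, so T = (I/R²)a = 7.570·a.
Then mg = (m + 7.570)a, so a = (3.42)(9.8)/(3.42 + 7.570) = 3.050 m/s².
α = a/R = 3.050/0.266 = 11.46 rad/s².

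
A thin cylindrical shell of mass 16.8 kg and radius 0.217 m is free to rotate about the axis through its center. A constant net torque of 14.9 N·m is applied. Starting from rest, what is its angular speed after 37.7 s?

I = MR² = (16.8)(0.217)² = 0.7911 kg·m².
α = τ/I = 14.9/0.7911 = 18.83 rad/s².
ω = ω₀ + αt = 0 + (18.83)(37.7) = 710.1 rad/s.

ω ≈ 710 rad/s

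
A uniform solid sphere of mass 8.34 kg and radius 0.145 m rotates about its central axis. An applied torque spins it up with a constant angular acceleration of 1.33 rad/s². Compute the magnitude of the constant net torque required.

τ ≈ 0.0933 N·m

I = (2/5)MR² = (2/5)(8.34)(0.145)² = 0.07014 kg·m².
τ = Iα = (0.07014)(1.330) = 0.09329 N·m.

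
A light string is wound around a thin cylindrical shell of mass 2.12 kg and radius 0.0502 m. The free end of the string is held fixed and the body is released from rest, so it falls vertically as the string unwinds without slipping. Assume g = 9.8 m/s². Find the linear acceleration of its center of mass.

Translation: Mg − T = Ma. Rotation about the center: TR = Iα with I = MR².
With a = αR: T = (I/R²)a = M a, so Mg = (1 + 1.000)Ma.
a = g/(1 + 1.000) = 9.8/2.000 = 4.900 m/s².

a ≈ 4.90 m/s²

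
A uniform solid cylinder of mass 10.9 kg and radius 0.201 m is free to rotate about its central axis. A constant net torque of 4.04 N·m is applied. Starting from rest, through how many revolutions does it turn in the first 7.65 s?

≈ 85.4 revolutions

I = ½MR² = (1/2)(10.9)(0.201)² = 0.2202 kg·m².
α = τ/I = 4.04/0.2202 = 18.35 rad/s².
θ = ½αt² = ½(18.35)(7.65)² = 536.9 rad.
Revolutions = θ/(2π) = 85.45.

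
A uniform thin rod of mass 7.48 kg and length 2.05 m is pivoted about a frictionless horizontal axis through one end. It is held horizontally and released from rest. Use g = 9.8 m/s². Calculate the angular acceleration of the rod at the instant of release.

α ≈ 7.17 rad/s²

About the pivot, I = (1/3)ML² = (1/3)(7.48)(2.05)² = 10.48 kg·m².
The weight acts at the center, a distance L/2 = 1.025 m from the pivot; τ = Mg(L/2) = 75.14 N·m.
α = τ/I = 75.14/10.48 = 7.171 rad/s².
(Equivalently α = (3g/(2L)) = 7.171 rad/s².)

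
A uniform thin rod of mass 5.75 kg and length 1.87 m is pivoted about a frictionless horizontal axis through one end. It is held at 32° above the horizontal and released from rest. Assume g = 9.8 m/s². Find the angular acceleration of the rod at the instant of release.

About the pivot, I = (1/3)ML² = (1/3)(5.75)(1.87)² = 6.702 kg·m².
The weight acts at the center, a distance L/2 = 0.9350 m from the pivot; τ = Mg(L/2) cos 32° = 44.68 N·m.
α = τ/I = 44.68/6.702 = 6.666 rad/s².

α ≈ 6.67 rad/s²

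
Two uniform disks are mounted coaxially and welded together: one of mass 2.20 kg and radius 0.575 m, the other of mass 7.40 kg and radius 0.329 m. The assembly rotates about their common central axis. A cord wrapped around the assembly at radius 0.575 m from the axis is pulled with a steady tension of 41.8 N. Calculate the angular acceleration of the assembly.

α ≈ 31.5 rad/s²

I = ½M₁R₁² + ½M₂R₂² = ½(2.20)(0.575)² + ½(7.40)(0.329)² = 0.7642 kg·m².
τ = F r = (41.8)(0.575) = 24.03 N·m.
α = τ/I = 24.03/0.7642 = 31.45 rad/s².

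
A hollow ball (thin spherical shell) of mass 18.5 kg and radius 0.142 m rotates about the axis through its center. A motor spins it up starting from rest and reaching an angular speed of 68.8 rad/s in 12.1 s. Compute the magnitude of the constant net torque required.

I = (2/3)MR² = (2/3)(18.5)(0.142)² = 0.2487 kg·m².
α = Δω/Δt = (68.8 − 0)/12.1 = 5.686 rad/s².
τ = Iα = (0.2487)(5.686) = 1.414 N·m.

τ ≈ 1.41 N·m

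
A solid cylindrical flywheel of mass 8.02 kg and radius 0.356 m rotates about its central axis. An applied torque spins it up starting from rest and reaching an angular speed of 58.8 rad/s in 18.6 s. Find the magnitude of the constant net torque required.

I = ½MR² = (1/2)(8.02)(0.356)² = 0.5082 kg·m².
α = Δω/Δt = (58.8 − 0)/18.6 = 3.161 rad/s².
τ = Iα = (0.5082)(3.161) = 1.607 N·m.

τ ≈ 1.61 N·m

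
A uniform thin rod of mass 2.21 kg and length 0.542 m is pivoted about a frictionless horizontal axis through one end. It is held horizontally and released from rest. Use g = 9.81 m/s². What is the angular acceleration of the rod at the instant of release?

α ≈ 27.1 rad/s²

About the pivot, I = (1/3)ML² = (1/3)(2.21)(0.542)² = 0.2164 kg·m².
The weight acts at the center, a distance L/2 = 0.2710 m from the pivot; τ = Mg(L/2) = 5.875 N·m.
α = τ/I = 5.875/0.2164 = 27.15 rad/s².
(Equivalently α = (3g/(2L)) = 27.15 rad/s².)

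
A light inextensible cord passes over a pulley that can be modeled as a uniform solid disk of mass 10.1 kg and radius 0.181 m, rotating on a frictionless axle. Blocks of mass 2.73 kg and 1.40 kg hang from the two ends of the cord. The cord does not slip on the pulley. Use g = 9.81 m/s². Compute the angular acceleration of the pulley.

α ≈ 7.85 rad/s²

I = ½MR² = (1/2)(10.1)(0.181)² = 0.1654 kg·m².
Heavier block: m₁g − T₁ = m₁a. Lighter block: T₂ − m₂g = m₂a.
Pulley: (T₁ − T₂)R = Iα = I(a/R), so T₁ − T₂ = (I/R²)a = (1/2)M_p a = 5.050·a.
Adding the three: (m₁ − m₂)g = (m₁ + m₂ + 5.050)a, so a = (2.73 − 1.40)(9.81)/(2.73 + 1.40 + 5.050) = 1.421 m/s².
α = a/R = 1.421/0.181 = 7.852 rad/s².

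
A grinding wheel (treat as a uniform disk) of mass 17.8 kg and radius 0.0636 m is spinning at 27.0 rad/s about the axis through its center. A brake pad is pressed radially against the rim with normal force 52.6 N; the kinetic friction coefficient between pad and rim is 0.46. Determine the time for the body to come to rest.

t ≈ 0.632 s

I = ½MR² = (1/2)(17.8)(0.0636)² = 0.03600 kg·m².
Friction force f = μN = (0.46)(52.6) = 24.20 N at the rim; torque magnitude τ = fR = 1.539 N·m, opposing ω.
|α| = τ/I = 1.539/0.03600 = 42.75 rad/s² (deceleration).
0 = ω₀ − |α|t ⇒ t = ω₀/|α| = 27.0/42.75 = 0.6316 s.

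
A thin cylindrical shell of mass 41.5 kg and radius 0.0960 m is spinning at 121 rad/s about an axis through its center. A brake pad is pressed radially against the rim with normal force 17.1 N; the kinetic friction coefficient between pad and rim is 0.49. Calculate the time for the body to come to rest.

t ≈ 57.5 s

I = MR² = (41.5)(0.0960)² = 0.3825 kg·m².
Friction force f = μN = (0.49)(17.1) = 8.379 N at the rim; torque magnitude τ = fR = 0.8044 N·m, opposing ω.
|α| = τ/I = 0.8044/0.3825 = 2.103 rad/s² (deceleration).
0 = ω₀ − |α|t ⇒ t = ω₀/|α| = 121/2.103 = 57.53 s.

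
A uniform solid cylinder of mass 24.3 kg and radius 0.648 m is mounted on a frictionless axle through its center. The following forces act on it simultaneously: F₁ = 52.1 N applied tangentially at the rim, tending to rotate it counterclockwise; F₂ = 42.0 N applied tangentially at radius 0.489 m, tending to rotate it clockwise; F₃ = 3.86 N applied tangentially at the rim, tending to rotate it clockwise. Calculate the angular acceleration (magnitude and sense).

α ≈ 2.10 rad/s², counterclockwise

I = ½MR² = (1/2)(24.3)(0.648)² = 5.102 kg·m².
Taking counterclockwise as positive: τ₁ = +(52.1)(0.648) = +33.76 N·m; τ₂ = −(42.0)(0.489) = −20.54 N·m; τ₃ = −(3.86)(0.648) = −2.501 N·m.
Net torque τ = 10.72 N·m.
α = τ/I = 10.72/5.102 = 2.102 rad/s².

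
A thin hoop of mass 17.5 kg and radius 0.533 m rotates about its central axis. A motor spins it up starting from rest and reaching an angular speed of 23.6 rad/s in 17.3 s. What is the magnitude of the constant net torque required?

τ ≈ 6.78 N·m

I = MR² = (17.5)(0.533)² = 4.972 kg·m².
α = Δω/Δt = (23.6 − 0)/17.3 = 1.364 rad/s².
τ = Iα = (4.972)(1.364) = 6.782 N·m.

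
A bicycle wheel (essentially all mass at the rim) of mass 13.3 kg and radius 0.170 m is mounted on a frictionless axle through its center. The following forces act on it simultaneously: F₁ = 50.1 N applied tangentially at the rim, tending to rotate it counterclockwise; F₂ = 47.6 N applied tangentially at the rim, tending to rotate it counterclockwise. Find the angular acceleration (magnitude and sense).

α ≈ 43.2 rad/s², counterclockwise

I = MR² = (13.3)(0.170)² = 0.3844 kg·m².
Taking counterclockwise as positive: τ₁ = +(50.1)(0.170) = +8.517 N·m; τ₂ = +(47.6)(0.170) = +8.092 N·m.
Net torque τ = 16.61 N·m.
α = τ/I = 16.61/0.3844 = 43.21 rad/s².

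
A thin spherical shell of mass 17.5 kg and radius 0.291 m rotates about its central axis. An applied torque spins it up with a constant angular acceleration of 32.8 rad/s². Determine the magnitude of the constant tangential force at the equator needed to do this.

F ≈ 111 N

I = (2/3)MR² = (2/3)(17.5)(0.291)² = 0.9879 kg·m².
The required torque is τ = Iα = (0.9879)(32.80) = 32.40 N·m.
A tangential force at the equator gives τ = FR, so F = τ/R = 32.40/0.291 = 111.4 N.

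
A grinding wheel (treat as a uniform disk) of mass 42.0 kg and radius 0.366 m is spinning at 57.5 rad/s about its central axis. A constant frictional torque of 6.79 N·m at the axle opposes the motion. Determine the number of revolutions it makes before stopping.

I = ½MR² = (1/2)(42.0)(0.366)² = 2.813 kg·m².
The net torque has magnitude 6.79 N·m, opposing ω.
|α| = τ/I = 6.790/2.813 = 2.414 rad/s² (deceleration).
ω² = ω₀² − 2|α|θ with ω = 0 ⇒ θ = ω₀²/(2|α|) = 684.9 rad = 109.0 rev.

≈ 109 revolutions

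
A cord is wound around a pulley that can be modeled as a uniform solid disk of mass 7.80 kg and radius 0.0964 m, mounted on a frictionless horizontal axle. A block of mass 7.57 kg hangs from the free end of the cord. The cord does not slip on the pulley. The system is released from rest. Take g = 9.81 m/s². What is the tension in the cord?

I = ½MR² = (1/2)(7.80)(0.0964)² = 0.03624 kg·m².
Block: mg − T = ma. Pulley: TR = Iα. No-slip: a = αR, so T = (I/R²)a = 3.900·a.
Then mg = (m + 3.900)a, so a = (7.57)(9.81)/(7.57 + 3.900) = 6.474 m/s².
T = 3.900·a = 25.25 N.

T ≈ 25.3 N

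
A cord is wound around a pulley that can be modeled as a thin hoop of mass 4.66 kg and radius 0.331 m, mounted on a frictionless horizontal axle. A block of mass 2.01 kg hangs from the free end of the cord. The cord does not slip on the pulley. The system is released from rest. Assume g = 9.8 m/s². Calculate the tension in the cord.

I = MR² = (4.66)(0.331)² = 0.5106 kg·m².
Block: mg − T = ma. Pulley: TR = Iα. No-slip: a = αR, so T = (I/R²)a = 4.660·a.
Then mg = (m + 4.660)a, so a = (2.01)(9.8)/(2.01 + 4.660) = 2.953 m/s².
T = 4.660·a = 13.76 N.

T ≈ 13.8 N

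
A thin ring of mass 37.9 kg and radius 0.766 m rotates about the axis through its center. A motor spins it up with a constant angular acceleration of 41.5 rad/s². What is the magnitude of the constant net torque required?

I = MR² = (37.9)(0.766)² = 22.24 kg·m².
τ = Iα = (22.24)(41.50) = 922.9 N·m.

τ ≈ 923 N·m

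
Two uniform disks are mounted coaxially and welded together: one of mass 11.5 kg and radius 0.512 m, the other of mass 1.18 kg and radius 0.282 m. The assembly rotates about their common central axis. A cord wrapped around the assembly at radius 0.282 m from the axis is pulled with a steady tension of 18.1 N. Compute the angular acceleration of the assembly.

I = ½M₁R₁² + ½M₂R₂² = ½(11.5)(0.512)² + ½(1.18)(0.282)² = 1.554 kg·m².
τ = F r = (18.1)(0.282) = 5.104 N·m.
α = τ/I = 5.104/1.554 = 3.284 rad/s².

α ≈ 3.28 rad/s²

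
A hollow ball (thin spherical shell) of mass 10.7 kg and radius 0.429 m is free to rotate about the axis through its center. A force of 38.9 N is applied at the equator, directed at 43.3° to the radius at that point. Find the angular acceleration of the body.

α ≈ 8.72 rad/s²

I = (2/3)MR² = (2/3)(10.7)(0.429)² = 1.313 kg·m².
Only the tangential component produces torque: τ = F R sinθ = (38.9)(0.429) sin 43.3° = 11.45 N·m.
From τ = Iα: α = 11.45/1.313 = 8.718 rad/s².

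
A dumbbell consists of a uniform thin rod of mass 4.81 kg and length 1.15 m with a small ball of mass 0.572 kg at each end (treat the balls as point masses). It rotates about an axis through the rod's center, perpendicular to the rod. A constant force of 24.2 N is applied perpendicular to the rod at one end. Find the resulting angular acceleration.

I_rod = (1/12)ML² = (1/12)(4.81)(1.15)² = 0.5301 kg·m².
I_balls = 2·m·(L/2)² = 2(0.572)(0.5750)² = 0.3782 kg·m².
Total I = 0.9083 kg·m².
τ = F·(L/2) = (24.2)(0.575) = 13.91 N·m.
α = τ/I = 13.91/0.9083 = 15.32 rad/s².

α ≈ 15.3 rad/s²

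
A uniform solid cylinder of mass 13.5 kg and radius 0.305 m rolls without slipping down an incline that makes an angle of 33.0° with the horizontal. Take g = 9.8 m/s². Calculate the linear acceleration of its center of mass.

a ≈ 3.56 m/s²

Translation along the incline: Mg sinθ − f = Ma.
Rotation about the center: fR = Iα with I = ½MR². No-slip gives a = αR, so f = (I/R²)a = (1/2)M a.
Substituting: Mg sinθ = (1 + 0.5000)Ma, so a = g sinθ/(1 + 0.5000) = (9.8) sin 33.0° / 1.500 = 3.558 m/s².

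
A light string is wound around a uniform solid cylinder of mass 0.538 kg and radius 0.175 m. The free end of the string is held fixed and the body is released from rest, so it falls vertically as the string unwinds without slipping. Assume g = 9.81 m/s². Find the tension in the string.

Translation: Mg − T = Ma. Rotation about the center: TR = Iα with I = ½MR².
With a = αR: T = (I/R²)a = (1/2)M a, so Mg = (1 + 0.5000)Ma.
a = g/(1 + 0.5000) = 9.81/1.500 = 6.540 m/s².
T = 0.5000·M·a = (0.5000)(0.538)(6.540) = 1.759 N.

T ≈ 1.76 N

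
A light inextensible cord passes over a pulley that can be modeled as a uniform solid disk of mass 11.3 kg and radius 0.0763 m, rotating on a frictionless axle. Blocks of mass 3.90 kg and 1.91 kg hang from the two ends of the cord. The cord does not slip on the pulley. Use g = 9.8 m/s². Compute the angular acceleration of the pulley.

I = ½MR² = (1/2)(11.3)(0.0763)² = 0.03289 kg·m².
Heavier block: m₁g − T₁ = m₁a. Lighter block: T₂ − m₂g = m₂a.
Pulley: (T₁ − T₂)R = Iα = I(a/R), so T₁ − T₂ = (I/R²)a = (1/2)M_p a = 5.650·a.
Adding the three: (m₁ − m₂)g = (m₁ + m₂ + 5.650)a, so a = (3.90 − 1.91)(9.8)/(3.90 + 1.91 + 5.650) = 1.702 m/s².
α = a/R = 1.702/0.0763 = 22.30 rad/s².

α ≈ 22.3 rad/s²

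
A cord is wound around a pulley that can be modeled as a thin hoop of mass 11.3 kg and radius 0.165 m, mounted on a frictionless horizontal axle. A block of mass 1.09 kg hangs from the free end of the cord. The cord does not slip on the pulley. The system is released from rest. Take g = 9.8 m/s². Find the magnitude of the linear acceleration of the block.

a ≈ 0.862 m/s²

I = MR² = (11.3)(0.165)² = 0.3076 kg·m².
Block: mg − T = ma. Pulley: TR = Iα. No-slip: a = αR, so T = (I/R²)a = 11.30·a.
Then mg = (m + 11.30)a, so a = (1.09)(9.8)/(1.09 + 11.30) = 0.8621 m/s².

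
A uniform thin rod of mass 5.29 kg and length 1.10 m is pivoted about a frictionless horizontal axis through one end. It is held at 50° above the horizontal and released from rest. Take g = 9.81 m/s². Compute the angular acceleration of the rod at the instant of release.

α ≈ 8.60 rad/s²

About the pivot, I = (1/3)ML² = (1/3)(5.29)(1.10)² = 2.134 kg·m².
The weight acts at the center, a distance L/2 = 0.5500 m from the pivot; τ = Mg(L/2) cos 50° = 18.35 N·m.
α = τ/I = 18.35/2.134 = 8.599 rad/s².
(Equivalently α = (3g/(2L)) cos 50° = 8.599 rad/s².)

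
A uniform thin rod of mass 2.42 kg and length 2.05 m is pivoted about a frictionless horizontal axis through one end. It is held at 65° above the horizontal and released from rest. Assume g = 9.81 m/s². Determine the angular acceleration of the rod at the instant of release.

About the pivot, I = (1/3)ML² = (1/3)(2.42)(2.05)² = 3.390 kg·m².
The weight acts at the center, a distance L/2 = 1.025 m from the pivot; τ = Mg(L/2) cos 65° = 10.28 N·m.
α = τ/I = 10.28/3.390 = 3.034 rad/s².

α ≈ 3.03 rad/s²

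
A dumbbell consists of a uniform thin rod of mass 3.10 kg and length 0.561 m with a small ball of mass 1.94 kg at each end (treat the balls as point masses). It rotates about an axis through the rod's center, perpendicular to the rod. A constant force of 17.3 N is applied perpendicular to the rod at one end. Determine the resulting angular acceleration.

α ≈ 12.6 rad/s²

I_rod = (1/12)ML² = (1/12)(3.10)(0.561)² = 0.08130 kg·m².
I_balls = 2·m·(L/2)² = 2(1.94)(0.2805)² = 0.3053 kg·m².
Total I = 0.3866 kg·m².
τ = F·(L/2) = (17.3)(0.281) = 4.853 N·m.
α = τ/I = 4.853/0.3866 = 12.55 rad/s².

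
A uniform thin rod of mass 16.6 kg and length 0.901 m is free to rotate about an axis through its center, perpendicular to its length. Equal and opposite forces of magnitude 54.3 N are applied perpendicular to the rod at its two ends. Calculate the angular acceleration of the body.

I = (1/12)ML² = (1/12)(16.6)(0.901)² = 1.123 kg·m².
The couple gives τ = F·(L/2) + F·(L/2) = F L = (54.3)(0.901) = 48.92 N·m.
Newton's second law for rotation, τ = Iα, gives α = τ/I = 48.92/1.123 = 43.57 rad/s².

α ≈ 43.6 rad/s²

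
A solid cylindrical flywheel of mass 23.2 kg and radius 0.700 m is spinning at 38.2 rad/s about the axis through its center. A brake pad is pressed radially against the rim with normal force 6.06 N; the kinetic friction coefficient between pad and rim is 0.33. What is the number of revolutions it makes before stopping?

≈ 472 revolutions

I = ½MR² = (1/2)(23.2)(0.700)² = 5.684 kg·m².
Friction force f = μN = (0.33)(6.06) = 2.000 N at the rim; torque magnitude τ = fR = 1.400 N·m, opposing ω.
|α| = τ/I = 1.400/5.684 = 0.2463 rad/s² (deceleration).
ω² = ω₀² − 2|α|θ with ω = 0 ⇒ θ = ω₀²/(2|α|) = 2963 rad = 471.5 rev.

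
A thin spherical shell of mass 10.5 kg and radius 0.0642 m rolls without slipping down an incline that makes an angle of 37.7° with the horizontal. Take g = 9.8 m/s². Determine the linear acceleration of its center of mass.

Translation along the incline: Mg sinθ − f = Ma.
Rotation about the center: fR = Iα with I = (2/3)MR². No-slip gives a = αR, so f = (I/R²)a = (2/3)M a.
Substituting: Mg sinθ = (1 + 0.6667)Ma, so a = g sinθ/(1 + 0.6667) = (9.8) sin 37.7° / 1.667 = 3.596 m/s².

a ≈ 3.60 m/s²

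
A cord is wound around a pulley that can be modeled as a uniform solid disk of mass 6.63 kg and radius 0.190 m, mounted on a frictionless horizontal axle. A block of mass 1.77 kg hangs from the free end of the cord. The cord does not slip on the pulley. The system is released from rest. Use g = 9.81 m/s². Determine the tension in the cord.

T ≈ 11.3 N

I = ½MR² = (1/2)(6.63)(0.190)² = 0.1197 kg·m².
Block: mg − T = ma. Pulley: TR = Iα. No-slip: a = αR, so T = (I/R²)a = 3.315·a.
Then mg = (m + 3.315)a, so a = (1.77)(9.81)/(1.77 + 3.315) = 3.415 m/s².
T = 3.315·a = 11.32 N.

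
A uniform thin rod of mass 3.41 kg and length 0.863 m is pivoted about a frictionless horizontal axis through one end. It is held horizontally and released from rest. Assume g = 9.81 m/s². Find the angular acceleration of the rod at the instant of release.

α ≈ 17.1 rad/s²

About the pivot, I = (1/3)ML² = (1/3)(3.41)(0.863)² = 0.8466 kg·m².
The weight acts at the center, a distance L/2 = 0.4315 m from the pivot; τ = Mg(L/2) = 14.43 N·m.
α = τ/I = 14.43/0.8466 = 17.05 rad/s².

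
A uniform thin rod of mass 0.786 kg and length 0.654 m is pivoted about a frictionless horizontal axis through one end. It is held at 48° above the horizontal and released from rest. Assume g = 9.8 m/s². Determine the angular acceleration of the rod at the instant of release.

About the pivot, I = (1/3)ML² = (1/3)(0.786)(0.654)² = 0.1121 kg·m².
The weight acts at the center, a distance L/2 = 0.3270 m from the pivot; τ = Mg(L/2) cos 48° = 1.685 N·m.
α = τ/I = 1.685/0.1121 = 15.04 rad/s².

α ≈ 15.0 rad/s²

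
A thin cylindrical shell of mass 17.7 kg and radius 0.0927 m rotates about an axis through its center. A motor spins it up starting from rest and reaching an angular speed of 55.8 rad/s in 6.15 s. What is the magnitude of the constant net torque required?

τ ≈ 1.38 N·m

I = MR² = (17.7)(0.0927)² = 0.1521 kg·m².
α = Δω/Δt = (55.8 − 0)/6.15 = 9.073 rad/s².
τ = Iα = (0.1521)(9.073) = 1.380 N·m.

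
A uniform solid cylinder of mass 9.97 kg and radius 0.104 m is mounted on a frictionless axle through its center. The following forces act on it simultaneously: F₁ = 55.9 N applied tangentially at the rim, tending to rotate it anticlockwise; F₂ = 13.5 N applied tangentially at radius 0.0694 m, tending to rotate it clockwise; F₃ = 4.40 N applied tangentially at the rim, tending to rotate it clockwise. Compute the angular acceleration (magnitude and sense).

I = ½MR² = (1/2)(9.97)(0.104)² = 0.05392 kg·m².
Taking anticlockwise as positive: τ₁ = +(55.9)(0.104) = +5.814 N·m; τ₂ = −(13.5)(0.0694) = −0.9369 N·m; τ₃ = −(4.40)(0.104) = −0.4576 N·m.
Net torque τ = 4.419 N·m.
α = τ/I = 4.419/0.05392 = 81.96 rad/s².

α ≈ 82.0 rad/s², anticlockwise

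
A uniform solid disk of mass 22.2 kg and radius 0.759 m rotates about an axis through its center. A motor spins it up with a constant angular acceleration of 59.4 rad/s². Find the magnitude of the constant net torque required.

I = ½MR² = (1/2)(22.2)(0.759)² = 6.394 kg·m².
τ = Iα = (6.394)(59.40) = 379.8 N·m.

τ ≈ 380 N·m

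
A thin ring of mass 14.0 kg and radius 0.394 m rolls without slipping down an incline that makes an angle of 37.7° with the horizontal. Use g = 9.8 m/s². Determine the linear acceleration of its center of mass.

a ≈ 3.00 m/s²

Translation along the incline: Mg sinθ − f = Ma.
Rotation about the center: fR = Iα with I = MR². No-slip gives a = αR, so f = (I/R²)a = M a.
Substituting: Mg sinθ = (1 + 1.000)Ma, so a = g sinθ/(1 + 1.000) = (9.8) sin 37.7° / 2.000 = 2.996 m/s².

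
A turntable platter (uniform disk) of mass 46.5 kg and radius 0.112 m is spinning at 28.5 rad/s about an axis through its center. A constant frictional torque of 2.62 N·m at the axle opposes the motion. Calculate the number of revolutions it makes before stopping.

≈ 7.20 revolutions

I = ½MR² = (1/2)(46.5)(0.112)² = 0.2916 kg·m².
The net torque has magnitude 2.62 N·m, opposing ω.
|α| = τ/I = 2.620/0.2916 = 8.983 rad/s² (deceleration).
ω² = ω₀² − 2|α|θ with ω = 0 ⇒ θ = ω₀²/(2|α|) = 45.21 rad = 7.195 rev.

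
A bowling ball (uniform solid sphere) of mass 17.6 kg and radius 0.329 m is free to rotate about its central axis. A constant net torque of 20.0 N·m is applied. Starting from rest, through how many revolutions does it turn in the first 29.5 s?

I = (2/5)MR² = (2/5)(17.6)(0.329)² = 0.7620 kg·m².
α = τ/I = 20.0/0.7620 = 26.25 rad/s².
θ = ½αt² = ½(26.25)(29.5)² = 11420 rad.
Revolutions = θ/(2π) = 1818.

≈ 1820 revolutions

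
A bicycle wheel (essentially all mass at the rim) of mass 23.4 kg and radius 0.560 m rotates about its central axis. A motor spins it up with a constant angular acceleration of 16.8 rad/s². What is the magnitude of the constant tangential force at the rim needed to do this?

F ≈ 220 N

I = MR² = (23.4)(0.560)² = 7.338 kg·m².
The required torque is τ = Iα = (7.338)(16.80) = 123.3 N·m.
A tangential force at the rim gives τ = FR, so F = τ/R = 123.3/0.560 = 220.1 N.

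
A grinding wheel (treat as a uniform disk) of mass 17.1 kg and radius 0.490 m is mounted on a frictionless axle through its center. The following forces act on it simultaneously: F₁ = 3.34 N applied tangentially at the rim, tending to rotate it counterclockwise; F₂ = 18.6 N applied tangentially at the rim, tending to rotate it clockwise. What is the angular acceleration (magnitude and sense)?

I = ½MR² = (1/2)(17.1)(0.490)² = 2.053 kg·m².
Taking counterclockwise as positive: τ₁ = +(3.34)(0.490) = +1.637 N·m; τ₂ = −(18.6)(0.490) = −9.114 N·m.
Net torque τ = -7.477 N·m.
α = τ/I = -7.477/2.053 = -3.642 rad/s².

α ≈ 3.64 rad/s², clockwise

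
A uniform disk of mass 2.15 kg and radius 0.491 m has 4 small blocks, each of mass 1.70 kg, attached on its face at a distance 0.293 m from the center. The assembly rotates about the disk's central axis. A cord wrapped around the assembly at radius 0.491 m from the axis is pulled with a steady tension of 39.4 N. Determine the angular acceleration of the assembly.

I_disk = ½MR² = ½(2.15)(0.491)² = 0.2592 kg·m².
I_blocks = 4·m·r² = 4(1.70)(0.293)² = 0.5838 kg·m².
Total I = 0.8429 kg·m².
τ = F r = (39.4)(0.491) = 19.35 N·m.
α = τ/I = 19.35/0.8429 = 22.95 rad/s².

α ≈ 23.0 rad/s²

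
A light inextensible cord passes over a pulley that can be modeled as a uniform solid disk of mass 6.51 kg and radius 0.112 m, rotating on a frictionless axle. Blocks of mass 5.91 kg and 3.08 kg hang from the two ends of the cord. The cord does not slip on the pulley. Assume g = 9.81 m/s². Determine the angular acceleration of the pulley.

I = ½MR² = (1/2)(6.51)(0.112)² = 0.04083 kg·m².
Heavier block: m₁g − T₁ = m₁a. Lighter block: T₂ − m₂g = m₂a.
Pulley: (T₁ − T₂)R = Iα = I(a/R), so T₁ − T₂ = (I/R²)a = (1/2)M_p a = 3.255·a.
Adding the three: (m₁ − m₂)g = (m₁ + m₂ + 3.255)a, so a = (5.91 − 3.08)(9.81)/(5.91 + 3.08 + 3.255) = 2.267 m/s².
α = a/R = 2.267/0.112 = 20.24 rad/s².

α ≈ 20.2 rad/s²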